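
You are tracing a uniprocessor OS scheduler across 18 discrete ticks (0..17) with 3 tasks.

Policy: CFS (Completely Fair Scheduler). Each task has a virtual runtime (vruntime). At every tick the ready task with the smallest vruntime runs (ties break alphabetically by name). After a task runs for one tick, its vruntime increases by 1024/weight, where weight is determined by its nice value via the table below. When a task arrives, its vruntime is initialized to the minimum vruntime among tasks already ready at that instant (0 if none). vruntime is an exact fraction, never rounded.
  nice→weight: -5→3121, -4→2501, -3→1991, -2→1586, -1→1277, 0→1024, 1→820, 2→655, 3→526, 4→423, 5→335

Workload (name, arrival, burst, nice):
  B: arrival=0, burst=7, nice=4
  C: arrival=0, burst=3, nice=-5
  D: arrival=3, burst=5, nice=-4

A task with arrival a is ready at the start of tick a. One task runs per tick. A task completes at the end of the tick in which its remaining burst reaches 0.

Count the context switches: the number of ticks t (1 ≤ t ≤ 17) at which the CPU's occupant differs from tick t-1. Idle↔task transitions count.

context switches = 4

t=0: vr[B=0 C=0] → run B
t=1: vr[B=1024/423 C=0] → run C
t=2: vr[B=1024/423 C=1024/3121] → run C
t=3: vr[B=1024/423 C=2048/3121 D=2048/3121] → run C
t=4: vr[B=1024/423 D=2048/3121] → run D
t=5: vr[B=1024/423 D=8317952/7805621] → run D
t=6: vr[B=1024/423 D=11513856/7805621] → run D
t=7: vr[B=1024/423 D=14709760/7805621] → run D
t=8: vr[B=1024/423 D=17905664/7805621] → run D
t=9: vr[B=1024/423] → run B
t=10: vr[B=2048/423] → run B
t=11: vr[B=1024/141] → run B
t=12: vr[B=4096/423] → run B
t=13: vr[B=5120/423] → run B
t=14: vr[B=2048/141] → run B
t=15: (idle)
t=16: (idle)
t=17: (idle)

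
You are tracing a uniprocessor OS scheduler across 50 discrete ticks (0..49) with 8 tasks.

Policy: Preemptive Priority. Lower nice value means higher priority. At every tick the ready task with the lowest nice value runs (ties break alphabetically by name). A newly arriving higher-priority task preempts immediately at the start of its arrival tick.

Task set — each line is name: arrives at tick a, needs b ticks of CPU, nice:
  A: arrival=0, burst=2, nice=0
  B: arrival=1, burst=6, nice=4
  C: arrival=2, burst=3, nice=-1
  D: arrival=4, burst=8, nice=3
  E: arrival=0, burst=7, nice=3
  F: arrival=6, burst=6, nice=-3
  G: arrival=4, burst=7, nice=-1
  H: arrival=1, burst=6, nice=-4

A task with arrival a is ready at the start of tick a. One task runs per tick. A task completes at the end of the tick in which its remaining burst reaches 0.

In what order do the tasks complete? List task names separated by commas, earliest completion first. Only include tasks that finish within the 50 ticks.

completion order = H, F, C, G, A, D, E, B

t=0: ready={A,E} → run A
t=1: ready={A,B,E,H} → run H
t=2: ready={A,B,C,E,H} → run H
t=3: ready={A,B,C,E,H} → run H
t=4: ready={A,B,C,D,E,G,H} → run H
t=5: ready={A,B,C,D,E,G,H} → run H
t=6: ready={A,B,C,D,E,F,G,H} → run H
t=7: ready={A,B,C,D,E,F,G} → run F
t=8: ready={A,B,C,D,E,F,G} → run F
t=9: ready={A,B,C,D,E,F,G} → run F
t=10: ready={A,B,C,D,E,F,G} → run F
t=11: ready={A,B,C,D,E,F,G} → run F
t=12: ready={A,B,C,D,E,F,G} → run F
t=13: ready={A,B,C,D,E,G} → run C
t=14: ready={A,B,C,D,E,G} → run C
t=15: ready={A,B,C,D,E,G} → run C
t=16: ready={A,B,D,E,G} → run G
t=17: ready={A,B,D,E,G} → run G
t=18: ready={A,B,D,E,G} → run G
t=19: ready={A,B,D,E,G} → run G
t=20: ready={A,B,D,E,G} → run G
t=21: ready={A,B,D,E,G} → run G
t=22: ready={A,B,D,E,G} → run G
t=23: ready={A,B,D,E} → run A
t=24: ready={B,D,E} → run D
t=25: ready={B,D,E} → run D
t=26: ready={B,D,E} → run D
t=27: ready={B,D,E} → run D
t=28: ready={B,D,E} → run D
t=29: ready={B,D,E} → run D
t=30: ready={B,D,E} → run D
t=31: ready={B,D,E} → run D
t=32: ready={B,E} → run E
t=33: ready={B,E} → run E
t=34: ready={B,E} → run E
t=35: ready={B,E} → run E
t=36: ready={B,E} → run E
t=37: ready={B,E} → run E
t=38: ready={B,E} → run E
t=39: ready={B} → run B
t=40: ready={B} → run B
t=41: ready={B} → run B
t=42: ready={B} → run B
t=43: ready={B} → run B
t=44: ready={B} → run B
t=45: (idle)
t=46: (idle)
t=47: (idle)
t=48: (idle)
t=49: (idle)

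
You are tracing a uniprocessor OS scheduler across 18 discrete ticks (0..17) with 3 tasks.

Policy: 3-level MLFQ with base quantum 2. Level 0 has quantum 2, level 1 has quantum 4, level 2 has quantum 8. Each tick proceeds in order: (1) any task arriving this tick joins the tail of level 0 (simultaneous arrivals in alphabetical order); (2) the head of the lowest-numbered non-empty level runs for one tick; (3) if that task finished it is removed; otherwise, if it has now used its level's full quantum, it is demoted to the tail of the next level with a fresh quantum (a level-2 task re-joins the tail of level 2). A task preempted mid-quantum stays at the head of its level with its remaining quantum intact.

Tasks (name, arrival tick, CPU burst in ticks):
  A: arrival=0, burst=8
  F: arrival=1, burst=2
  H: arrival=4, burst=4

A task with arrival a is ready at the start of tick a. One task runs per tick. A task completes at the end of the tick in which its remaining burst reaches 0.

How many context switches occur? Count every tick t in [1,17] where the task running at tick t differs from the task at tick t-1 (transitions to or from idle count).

context switches = 6

t=0: L0/L1/L2 = A/-/- → run A
t=1: L0/L1/L2 = AF/-/- → run A
t=2: L0/L1/L2 = F/A/- → run F
t=3: L0/L1/L2 = F/A/- → run F
t=4: L0/L1/L2 = H/A/- → run H
t=5: L0/L1/L2 = H/A/- → run H
t=6: L0/L1/L2 = -/AH/- → run A
t=7: L0/L1/L2 = -/AH/- → run A
t=8: L0/L1/L2 = -/AH/- → run A
t=9: L0/L1/L2 = -/AH/- → run A
t=10: L0/L1/L2 = -/H/A → run H
t=11: L0/L1/L2 = -/H/A → run H
t=12: L0/L1/L2 = -/-/A → run A
t=13: L0/L1/L2 = -/-/A → run A
t=14: (idle)
t=15: (idle)
t=16: (idle)
t=17: (idle)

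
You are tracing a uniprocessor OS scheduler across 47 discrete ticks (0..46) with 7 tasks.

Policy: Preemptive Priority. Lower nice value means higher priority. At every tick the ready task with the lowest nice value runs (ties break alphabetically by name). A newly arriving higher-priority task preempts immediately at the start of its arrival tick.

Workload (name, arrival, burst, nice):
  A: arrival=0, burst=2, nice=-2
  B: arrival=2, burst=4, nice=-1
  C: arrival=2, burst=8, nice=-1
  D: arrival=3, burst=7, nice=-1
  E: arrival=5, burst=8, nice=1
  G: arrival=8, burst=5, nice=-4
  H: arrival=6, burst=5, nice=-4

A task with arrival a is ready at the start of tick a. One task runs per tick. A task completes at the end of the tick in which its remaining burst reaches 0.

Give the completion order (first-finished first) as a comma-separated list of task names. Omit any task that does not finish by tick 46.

t=0: ready={A} → run A
t=1: ready={A} → run A
t=2: ready={B,C} → run B
t=3: ready={B,C,D} → run B
t=4: ready={B,C,D} → run B
t=5: ready={B,C,D,E} → run B
t=6: ready={C,D,E,H} → run H
t=7: ready={C,D,E,H} → run H
t=8: ready={C,D,E,G,H} → run G
t=9: ready={C,D,E,G,H} → run G
t=10: ready={C,D,E,G,H} → run G
t=11: ready={C,D,E,G,H} → run G
t=12: ready={C,D,E,G,H} → run G
t=13: ready={C,D,E,H} → run H
t=14: ready={C,D,E,H} → run H
t=15: ready={C,D,E,H} → run H
t=16: ready={C,D,E} → run C
t=17: ready={C,D,E} → run C
t=18: ready={C,D,E} → run C
t=19: ready={C,D,E} → run C
t=20: ready={C,D,E} → run C
t=21: ready={C,D,E} → run C
t=22: ready={C,D,E} → run C
t=23: ready={C,D,E} → run C
t=24: ready={D,E} → run D
t=25: ready={D,E} → run D
t=26: ready={D,E} → run D
t=27: ready={D,E} → run D
t=28: ready={D,E} → run D
t=29: ready={D,E} → run D
t=30: ready={D,E} → run D
t=31: ready={E} → run E
t=32: ready={E} → run E
t=33: ready={E} → run E
t=34: ready={E} → run E
t=35: ready={E} → run E
t=36: ready={E} → run E
t=37: ready={E} → run E
t=38: ready={E} → run E
t=39: (idle)
t=40: (idle)
t=41: (idle)
t=42: (idle)
t=43: (idle)
t=44: (idle)
t=45: (idle)
t=46: (idle)

completion order = A, B, G, H, C, D, E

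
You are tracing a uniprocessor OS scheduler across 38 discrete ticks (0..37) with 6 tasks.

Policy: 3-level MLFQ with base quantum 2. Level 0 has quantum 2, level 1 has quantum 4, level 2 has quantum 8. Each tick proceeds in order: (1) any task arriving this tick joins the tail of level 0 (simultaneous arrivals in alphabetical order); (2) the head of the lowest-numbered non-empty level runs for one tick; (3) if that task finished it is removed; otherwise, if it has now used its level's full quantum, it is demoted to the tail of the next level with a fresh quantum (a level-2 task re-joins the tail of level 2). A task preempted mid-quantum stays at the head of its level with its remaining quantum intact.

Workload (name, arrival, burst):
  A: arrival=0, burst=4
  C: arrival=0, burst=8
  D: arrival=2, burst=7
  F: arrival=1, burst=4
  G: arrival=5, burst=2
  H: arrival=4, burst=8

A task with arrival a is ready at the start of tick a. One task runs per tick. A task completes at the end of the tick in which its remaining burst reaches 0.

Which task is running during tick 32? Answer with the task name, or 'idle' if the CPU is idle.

running at tick 32 = H

t=0: L0/L1/L2 = AC/-/- → run A
t=1: L0/L1/L2 = ACF/-/- → run A
t=2: L0/L1/L2 = CFD/A/- → run C
t=3: L0/L1/L2 = CFD/A/- → run C
t=4: L0/L1/L2 = FDH/AC/- → run F
t=5: L0/L1/L2 = FDHG/AC/- → run F
t=6: L0/L1/L2 = DHG/ACF/- → run D
t=7: L0/L1/L2 = DHG/ACF/- → run D
t=8: L0/L1/L2 = HG/ACFD/- → run H
t=9: L0/L1/L2 = HG/ACFD/- → run H
t=10: L0/L1/L2 = G/ACFDH/- → run G
t=11: L0/L1/L2 = G/ACFDH/- → run G
t=12: L0/L1/L2 = -/ACFDH/- → run A
t=13: L0/L1/L2 = -/ACFDH/- → run A
t=14: L0/L1/L2 = -/CFDH/- → run C
t=15: L0/L1/L2 = -/CFDH/- → run C
t=16: L0/L1/L2 = -/CFDH/- → run C
t=17: L0/L1/L2 = -/CFDH/- → run C
t=18: L0/L1/L2 = -/FDH/C → run F
t=19: L0/L1/L2 = -/FDH/C → run F
t=20: L0/L1/L2 = -/DH/C → run D
t=21: L0/L1/L2 = -/DH/C → run D
t=22: L0/L1/L2 = -/DH/C → run D
t=23: L0/L1/L2 = -/DH/C → run D
t=24: L0/L1/L2 = -/H/CD → run H
t=25: L0/L1/L2 = -/H/CD → run H
t=26: L0/L1/L2 = -/H/CD → run H
t=27: L0/L1/L2 = -/H/CD → run H
t=28: L0/L1/L2 = -/-/CDH → run C
t=29: L0/L1/L2 = -/-/CDH → run C
t=30: L0/L1/L2 = -/-/DH → run D
t=31: L0/L1/L2 = -/-/H → run H
t=32: L0/L1/L2 = -/-/H → run H
t=33: (idle)
t=34: (idle)
t=35: (idle)
t=36: (idle)
t=37: (idle)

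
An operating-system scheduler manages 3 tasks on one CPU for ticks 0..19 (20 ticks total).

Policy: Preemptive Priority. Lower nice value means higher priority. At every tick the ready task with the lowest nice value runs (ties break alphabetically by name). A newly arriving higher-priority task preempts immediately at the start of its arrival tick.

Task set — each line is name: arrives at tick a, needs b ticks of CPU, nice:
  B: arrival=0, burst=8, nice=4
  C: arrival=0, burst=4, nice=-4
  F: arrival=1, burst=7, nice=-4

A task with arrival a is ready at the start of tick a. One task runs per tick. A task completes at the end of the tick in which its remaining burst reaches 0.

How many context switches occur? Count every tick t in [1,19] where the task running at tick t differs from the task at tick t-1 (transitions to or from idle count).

context switches = 3

t=0: ready={B,C} → run C
t=1: ready={B,C,F} → run C
t=2: ready={B,C,F} → run C
t=3: ready={B,C,F} → run C
t=4: ready={B,F} → run F
t=5: ready={B,F} → run F
t=6: ready={B,F} → run F
t=7: ready={B,F} → run F
t=8: ready={B,F} → run F
t=9: ready={B,F} → run F
t=10: ready={B,F} → run F
t=11: ready={B} → run B
t=12: ready={B} → run B
t=13: ready={B} → run B
t=14: ready={B} → run B
t=15: ready={B} → run B
t=16: ready={B} → run B
t=17: ready={B} → run B
t=18: ready={B} → run B
t=19: (idle)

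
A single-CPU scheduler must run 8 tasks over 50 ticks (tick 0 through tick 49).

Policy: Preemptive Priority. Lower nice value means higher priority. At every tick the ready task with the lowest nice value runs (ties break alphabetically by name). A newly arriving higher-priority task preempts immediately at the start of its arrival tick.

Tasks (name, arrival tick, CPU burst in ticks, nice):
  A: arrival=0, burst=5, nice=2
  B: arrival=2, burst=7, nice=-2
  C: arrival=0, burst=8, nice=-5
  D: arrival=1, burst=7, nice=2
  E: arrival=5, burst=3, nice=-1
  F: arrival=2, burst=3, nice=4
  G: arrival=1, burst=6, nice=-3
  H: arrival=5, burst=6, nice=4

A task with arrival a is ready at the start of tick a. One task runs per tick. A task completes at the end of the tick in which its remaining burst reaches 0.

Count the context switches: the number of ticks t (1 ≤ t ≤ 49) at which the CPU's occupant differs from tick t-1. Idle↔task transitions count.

t=0: ready={A,C} → run C
t=1: ready={A,C,D,G} → run C
t=2: ready={A,B,C,D,F,G} → run C
t=3: ready={A,B,C,D,F,G} → run C
t=4: ready={A,B,C,D,F,G} → run C
t=5: ready={A,B,C,D,E,F,G,H} → run C
t=6: ready={A,B,C,D,E,F,G,H} → run C
t=7: ready={A,B,C,D,E,F,G,H} → run C
t=8: ready={A,B,D,E,F,G,H} → run G
t=9: ready={A,B,D,E,F,G,H} → run G
t=10: ready={A,B,D,E,F,G,H} → run G
t=11: ready={A,B,D,E,F,G,H} → run G
t=12: ready={A,B,D,E,F,G,H} → run G
t=13: ready={A,B,D,E,F,G,H} → run G
t=14: ready={A,B,D,E,F,H} → run B
t=15: ready={A,B,D,E,F,H} → run B
t=16: ready={A,B,D,E,F,H} → run B
t=17: ready={A,B,D,E,F,H} → run B
t=18: ready={A,B,D,E,F,H} → run B
t=19: ready={A,B,D,E,F,H} → run B
t=20: ready={A,B,D,E,F,H} → run B
t=21: ready={A,D,E,F,H} → run E
t=22: ready={A,D,E,F,H} → run E
t=23: ready={A,D,E,F,H} → run E
t=24: ready={A,D,F,H} → run A
t=25: ready={A,D,F,H} → run A
t=26: ready={A,D,F,H} → run A
t=27: ready={A,D,F,H} → run A
t=28: ready={A,D,F,H} → run A
t=29: ready={D,F,H} → run D
t=30: ready={D,F,H} → run D
t=31: ready={D,F,H} → run D
t=32: ready={D,F,H} → run D
t=33: ready={D,F,H} → run D
t=34: ready={D,F,H} → run D
t=35: ready={D,F,H} → run D
t=36: ready={F,H} → run F
t=37: ready={F,H} → run F
t=38: ready={F,H} → run F
t=39: ready={H} → run H
t=40: ready={H} → run H
t=41: ready={H} → run H
t=42: ready={H} → run H
t=43: ready={H} → run H
t=44: ready={H} → run H
t=45: (idle)
t=46: (idle)
t=47: (idle)
t=48: (idle)
t=49: (idle)

context switches = 8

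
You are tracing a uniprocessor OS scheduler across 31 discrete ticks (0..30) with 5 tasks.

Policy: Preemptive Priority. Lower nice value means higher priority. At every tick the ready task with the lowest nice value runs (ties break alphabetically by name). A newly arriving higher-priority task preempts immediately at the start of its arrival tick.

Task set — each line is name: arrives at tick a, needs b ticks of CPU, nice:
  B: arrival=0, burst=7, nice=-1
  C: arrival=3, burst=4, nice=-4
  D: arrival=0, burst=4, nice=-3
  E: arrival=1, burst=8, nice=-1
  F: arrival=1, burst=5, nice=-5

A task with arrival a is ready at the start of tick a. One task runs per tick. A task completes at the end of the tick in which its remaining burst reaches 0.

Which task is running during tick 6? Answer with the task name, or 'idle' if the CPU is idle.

running at tick 6 = C

t=0: ready={B,D} → run D
t=1: ready={B,D,E,F} → run F
t=2: ready={B,D,E,F} → run F
t=3: ready={B,C,D,E,F} → run F
t=4: ready={B,C,D,E,F} → run F
t=5: ready={B,C,D,E,F} → run F
t=6: ready={B,C,D,E} → run C
t=7: ready={B,C,D,E} → run C
t=8: ready={B,C,D,E} → run C
t=9: ready={B,C,D,E} → run C
t=10: ready={B,D,E} → run D
t=11: ready={B,D,E} → run D
t=12: ready={B,D,E} → run D
t=13: ready={B,E} → run B
t=14: ready={B,E} → run B
t=15: ready={B,E} → run B
t=16: ready={B,E} → run B
t=17: ready={B,E} → run B
t=18: ready={B,E} → run B
t=19: ready={B,E} → run B
t=20: ready={E} → run E
t=21: ready={E} → run E
t=22: ready={E} → run E
t=23: ready={E} → run E
t=24: ready={E} → run E
t=25: ready={E} → run E
t=26: ready={E} → run E
t=27: ready={E} → run E
t=28: (idle)
t=29: (idle)
t=30: (idle)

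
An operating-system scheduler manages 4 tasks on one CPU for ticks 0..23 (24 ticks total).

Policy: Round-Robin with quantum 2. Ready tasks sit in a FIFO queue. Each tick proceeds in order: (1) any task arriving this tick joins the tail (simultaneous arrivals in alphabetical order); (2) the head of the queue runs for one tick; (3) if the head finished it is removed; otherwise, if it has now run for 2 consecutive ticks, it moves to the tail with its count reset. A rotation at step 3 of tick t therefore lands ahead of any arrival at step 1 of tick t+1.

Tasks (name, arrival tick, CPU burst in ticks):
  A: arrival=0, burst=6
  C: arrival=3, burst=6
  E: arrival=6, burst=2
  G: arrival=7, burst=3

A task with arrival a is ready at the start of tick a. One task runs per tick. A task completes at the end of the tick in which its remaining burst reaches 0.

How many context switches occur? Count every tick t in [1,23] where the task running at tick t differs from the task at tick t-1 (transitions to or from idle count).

context switches = 8

t=0: queue=[A] q_used=0 → run A
t=1: queue=[A] q_used=1 → run A
t=2: queue=[A] q_used=0 → run A
t=3: queue=[A,C] q_used=1 → run A
t=4: queue=[C,A] q_used=0 → run C
t=5: queue=[C,A] q_used=1 → run C
t=6: queue=[A,C,E] q_used=0 → run A
t=7: queue=[A,C,E,G] q_used=1 → run A
t=8: queue=[C,E,G] q_used=0 → run C
t=9: queue=[C,E,G] q_used=1 → run C
t=10: queue=[E,G,C] q_used=0 → run E
t=11: queue=[E,G,C] q_used=1 → run E
t=12: queue=[G,C] q_used=0 → run G
t=13: queue=[G,C] q_used=1 → run G
t=14: queue=[C,G] q_used=0 → run C
t=15: queue=[C,G] q_used=1 → run C
t=16: queue=[G] q_used=0 → run G
t=17: (idle)
t=18: (idle)
t=19: (idle)
t=20: (idle)
t=21: (idle)
t=22: (idle)
t=23: (idle)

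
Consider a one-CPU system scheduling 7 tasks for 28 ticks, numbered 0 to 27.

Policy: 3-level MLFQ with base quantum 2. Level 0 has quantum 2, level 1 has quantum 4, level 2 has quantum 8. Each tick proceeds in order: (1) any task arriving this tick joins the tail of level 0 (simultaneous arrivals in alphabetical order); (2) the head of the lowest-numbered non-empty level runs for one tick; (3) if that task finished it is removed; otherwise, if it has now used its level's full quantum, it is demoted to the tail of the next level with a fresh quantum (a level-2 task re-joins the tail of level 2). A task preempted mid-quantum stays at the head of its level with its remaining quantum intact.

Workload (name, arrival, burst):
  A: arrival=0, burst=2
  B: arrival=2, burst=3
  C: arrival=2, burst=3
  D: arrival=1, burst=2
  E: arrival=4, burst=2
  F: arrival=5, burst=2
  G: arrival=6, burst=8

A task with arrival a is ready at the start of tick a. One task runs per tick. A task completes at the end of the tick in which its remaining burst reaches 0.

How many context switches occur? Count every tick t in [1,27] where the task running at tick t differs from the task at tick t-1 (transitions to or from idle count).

t=0: L0/L1/L2 = A/-/- → run A
t=1: L0/L1/L2 = AD/-/- → run A
t=2: L0/L1/L2 = DBC/-/- → run D
t=3: L0/L1/L2 = DBC/-/- → run D
t=4: L0/L1/L2 = BCE/-/- → run B
t=5: L0/L1/L2 = BCEF/-/- → run B
t=6: L0/L1/L2 = CEFG/B/- → run C
t=7: L0/L1/L2 = CEFG/B/- → run C
t=8: L0/L1/L2 = EFG/BC/- → run E
t=9: L0/L1/L2 = EFG/BC/- → run E
t=10: L0/L1/L2 = FG/BC/- → run F
t=11: L0/L1/L2 = FG/BC/- → run F
t=12: L0/L1/L2 = G/BC/- → run G
t=13: L0/L1/L2 = G/BC/- → run G
t=14: L0/L1/L2 = -/BCG/- → run B
t=15: L0/L1/L2 = -/CG/- → run C
t=16: L0/L1/L2 = -/G/- → run G
t=17: L0/L1/L2 = -/G/- → run G
t=18: L0/L1/L2 = -/G/- → run G
t=19: L0/L1/L2 = -/G/- → run G
t=20: L0/L1/L2 = -/-/G → run G
t=21: L0/L1/L2 = -/-/G → run G
t=22: (idle)
t=23: (idle)
t=24: (idle)
t=25: (idle)
t=26: (idle)
t=27: (idle)

context switches = 10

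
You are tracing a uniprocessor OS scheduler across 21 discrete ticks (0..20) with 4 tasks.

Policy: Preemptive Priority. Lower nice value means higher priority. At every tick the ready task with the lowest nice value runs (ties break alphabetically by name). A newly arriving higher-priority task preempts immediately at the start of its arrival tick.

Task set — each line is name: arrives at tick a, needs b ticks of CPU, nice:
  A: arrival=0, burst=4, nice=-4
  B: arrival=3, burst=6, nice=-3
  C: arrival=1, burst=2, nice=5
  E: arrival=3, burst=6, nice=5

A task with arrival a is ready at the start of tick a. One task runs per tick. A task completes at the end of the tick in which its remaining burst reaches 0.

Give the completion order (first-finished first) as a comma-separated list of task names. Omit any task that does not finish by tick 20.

completion order = A, B, C, E

t=0: ready={A} → run A
t=1: ready={A,C} → run A
t=2: ready={A,C} → run A
t=3: ready={A,B,C,E} → run A
t=4: ready={B,C,E} → run B
t=5: ready={B,C,E} → run B
t=6: ready={B,C,E} → run B
t=7: ready={B,C,E} → run B
t=8: ready={B,C,E} → run B
t=9: ready={B,C,E} → run B
t=10: ready={C,E} → run C
t=11: ready={C,E} → run C
t=12: ready={E} → run E
t=13: ready={E} → run E
t=14: ready={E} → run E
t=15: ready={E} → run E
t=16: ready={E} → run E
t=17: ready={E} → run E
t=18: (idle)
t=19: (idle)
t=20: (idle)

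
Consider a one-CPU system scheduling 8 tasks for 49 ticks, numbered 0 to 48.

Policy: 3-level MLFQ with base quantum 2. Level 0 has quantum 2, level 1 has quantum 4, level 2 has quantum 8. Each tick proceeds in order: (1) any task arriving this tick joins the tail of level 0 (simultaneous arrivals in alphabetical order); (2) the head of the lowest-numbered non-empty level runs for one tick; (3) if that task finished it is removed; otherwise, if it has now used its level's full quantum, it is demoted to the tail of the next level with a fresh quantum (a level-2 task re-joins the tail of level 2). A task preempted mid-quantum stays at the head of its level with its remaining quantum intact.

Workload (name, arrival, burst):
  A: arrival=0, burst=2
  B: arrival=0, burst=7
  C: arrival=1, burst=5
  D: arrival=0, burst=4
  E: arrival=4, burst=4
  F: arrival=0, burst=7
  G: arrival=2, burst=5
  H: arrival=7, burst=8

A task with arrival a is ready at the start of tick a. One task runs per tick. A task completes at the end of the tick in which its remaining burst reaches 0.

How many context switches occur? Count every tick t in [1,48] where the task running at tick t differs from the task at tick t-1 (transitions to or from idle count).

context switches = 18

t=0: L0/L1/L2 = ABDF/-/- → run A
t=1: L0/L1/L2 = ABDFC/-/- → run A
t=2: L0/L1/L2 = BDFCG/-/- → run B
t=3: L0/L1/L2 = BDFCG/-/- → run B
t=4: L0/L1/L2 = DFCGE/B/- → run D
t=5: L0/L1/L2 = DFCGE/B/- → run D
t=6: L0/L1/L2 = FCGE/BD/- → run F
t=7: L0/L1/L2 = FCGEH/BD/- → run F
t=8: L0/L1/L2 = CGEH/BDF/- → run C
t=9: L0/L1/L2 = CGEH/BDF/- → run C
t=10: L0/L1/L2 = GEH/BDFC/- → run G
t=11: L0/L1/L2 = GEH/BDFC/- → run G
t=12: L0/L1/L2 = EH/BDFCG/- → run E
t=13: L0/L1/L2 = EH/BDFCG/- → run E
t=14: L0/L1/L2 = H/BDFCGE/- → run H
t=15: L0/L1/L2 = H/BDFCGE/- → run H
t=16: L0/L1/L2 = -/BDFCGEH/- → run B
t=17: L0/L1/L2 = -/BDFCGEH/- → run B
t=18: L0/L1/L2 = -/BDFCGEH/- → run B
t=19: L0/L1/L2 = -/BDFCGEH/- → run B
t=20: L0/L1/L2 = -/DFCGEH/B → run D
t=21: L0/L1/L2 = -/DFCGEH/B → run D
t=22: L0/L1/L2 = -/FCGEH/B → run F
t=23: L0/L1/L2 = -/FCGEH/B → run F
t=24: L0/L1/L2 = -/FCGEH/B → run F
t=25: L0/L1/L2 = -/FCGEH/B → run F
t=26: L0/L1/L2 = -/CGEH/BF → run C
t=27: L0/L1/L2 = -/CGEH/BF → run C
t=28: L0/L1/L2 = -/CGEH/BF → run C
t=29: L0/L1/L2 = -/GEH/BF → run G
t=30: L0/L1/L2 = -/GEH/BF → run G
t=31: L0/L1/L2 = -/GEH/BF → run G
t=32: L0/L1/L2 = -/EH/BF → run E
t=33: L0/L1/L2 = -/EH/BF → run E
t=34: L0/L1/L2 = -/H/BF → run H
t=35: L0/L1/L2 = -/H/BF → run H
t=36: L0/L1/L2 = -/H/BF → run H
t=37: L0/L1/L2 = -/H/BF → run H
t=38: L0/L1/L2 = -/-/BFH → run B
t=39: L0/L1/L2 = -/-/FH → run F
t=40: L0/L1/L2 = -/-/H → run H
t=41: L0/L1/L2 = -/-/H → run H
t=42: (idle)
t=43: (idle)
t=44: (idle)
t=45: (idle)
t=46: (idle)
t=47: (idle)
t=48: (idle)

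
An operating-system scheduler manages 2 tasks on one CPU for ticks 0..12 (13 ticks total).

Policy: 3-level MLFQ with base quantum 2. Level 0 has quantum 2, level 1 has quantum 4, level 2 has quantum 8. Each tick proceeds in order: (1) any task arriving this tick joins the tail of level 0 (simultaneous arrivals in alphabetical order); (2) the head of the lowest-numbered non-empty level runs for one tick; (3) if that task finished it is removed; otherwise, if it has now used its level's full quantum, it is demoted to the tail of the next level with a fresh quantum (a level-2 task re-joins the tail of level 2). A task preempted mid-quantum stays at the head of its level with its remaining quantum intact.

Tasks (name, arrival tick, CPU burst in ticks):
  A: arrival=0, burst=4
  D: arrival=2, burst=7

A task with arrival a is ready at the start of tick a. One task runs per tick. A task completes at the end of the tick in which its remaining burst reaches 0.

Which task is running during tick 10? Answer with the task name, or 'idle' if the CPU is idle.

running at tick 10 = D

t=0: L0/L1/L2 = A/-/- → run A
t=1: L0/L1/L2 = A/-/- → run A
t=2: L0/L1/L2 = D/A/- → run D
t=3: L0/L1/L2 = D/A/- → run D
t=4: L0/L1/L2 = -/AD/- → run A
t=5: L0/L1/L2 = -/AD/- → run A
t=6: L0/L1/L2 = -/D/- → run D
t=7: L0/L1/L2 = -/D/- → run D
t=8: L0/L1/L2 = -/D/- → run D
t=9: L0/L1/L2 = -/D/- → run D
t=10: L0/L1/L2 = -/-/D → run D
t=11: (idle)
t=12: (idle)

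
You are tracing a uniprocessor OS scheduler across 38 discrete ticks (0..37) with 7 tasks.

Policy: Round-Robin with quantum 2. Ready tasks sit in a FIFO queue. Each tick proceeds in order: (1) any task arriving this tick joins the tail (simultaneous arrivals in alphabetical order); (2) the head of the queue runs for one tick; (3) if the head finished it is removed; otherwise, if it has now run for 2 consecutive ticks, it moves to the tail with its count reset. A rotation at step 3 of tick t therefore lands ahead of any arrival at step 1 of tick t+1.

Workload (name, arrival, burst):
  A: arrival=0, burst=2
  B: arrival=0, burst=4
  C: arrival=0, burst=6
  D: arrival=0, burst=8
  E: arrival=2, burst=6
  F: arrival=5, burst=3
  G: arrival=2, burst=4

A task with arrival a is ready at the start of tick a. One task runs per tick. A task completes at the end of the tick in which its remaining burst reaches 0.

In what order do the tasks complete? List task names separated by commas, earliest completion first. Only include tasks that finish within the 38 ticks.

t=0: queue=[A,B,C,D] q_used=0 → run A
t=1: queue=[A,B,C,D] q_used=1 → run A
t=2: queue=[B,C,D,E,G] q_used=0 → run B
t=3: queue=[B,C,D,E,G] q_used=1 → run B
t=4: queue=[C,D,E,G,B] q_used=0 → run C
t=5: queue=[C,D,E,G,B,F] q_used=1 → run C
t=6: queue=[D,E,G,B,F,C] q_used=0 → run D
t=7: queue=[D,E,G,B,F,C] q_used=1 → run D
t=8: queue=[E,G,B,F,C,D] q_used=0 → run E
t=9: queue=[E,G,B,F,C,D] q_used=1 → run E
t=10: queue=[G,B,F,C,D,E] q_used=0 → run G
t=11: queue=[G,B,F,C,D,E] q_used=1 → run G
t=12: queue=[B,F,C,D,E,G] q_used=0 → run B
t=13: queue=[B,F,C,D,E,G] q_used=1 → run B
t=14: queue=[F,C,D,E,G] q_used=0 → run F
t=15: queue=[F,C,D,E,G] q_used=1 → run F
t=16: queue=[C,D,E,G,F] q_used=0 → run C
t=17: queue=[C,D,E,G,F] q_used=1 → run C
t=18: queue=[D,E,G,F,C] q_used=0 → run D
t=19: queue=[D,E,G,F,C] q_used=1 → run D
t=20: queue=[E,G,F,C,D] q_used=0 → run E
t=21: queue=[E,G,F,C,D] q_used=1 → run E
t=22: queue=[G,F,C,D,E] q_used=0 → run G
t=23: queue=[G,F,C,D,E] q_used=1 → run G
t=24: queue=[F,C,D,E] q_used=0 → run F
t=25: queue=[C,D,E] q_used=0 → run C
t=26: queue=[C,D,E] q_used=1 → run C
t=27: queue=[D,E] q_used=0 → run D
t=28: queue=[D,E] q_used=1 → run D
t=29: queue=[E,D] q_used=0 → run E
t=30: queue=[E,D] q_used=1 → run E
t=31: queue=[D] q_used=0 → run D
t=32: queue=[D] q_used=1 → run D
t=33: (idle)
t=34: (idle)
t=35: (idle)
t=36: (idle)
t=37: (idle)

completion order = A, B, G, F, C, E, D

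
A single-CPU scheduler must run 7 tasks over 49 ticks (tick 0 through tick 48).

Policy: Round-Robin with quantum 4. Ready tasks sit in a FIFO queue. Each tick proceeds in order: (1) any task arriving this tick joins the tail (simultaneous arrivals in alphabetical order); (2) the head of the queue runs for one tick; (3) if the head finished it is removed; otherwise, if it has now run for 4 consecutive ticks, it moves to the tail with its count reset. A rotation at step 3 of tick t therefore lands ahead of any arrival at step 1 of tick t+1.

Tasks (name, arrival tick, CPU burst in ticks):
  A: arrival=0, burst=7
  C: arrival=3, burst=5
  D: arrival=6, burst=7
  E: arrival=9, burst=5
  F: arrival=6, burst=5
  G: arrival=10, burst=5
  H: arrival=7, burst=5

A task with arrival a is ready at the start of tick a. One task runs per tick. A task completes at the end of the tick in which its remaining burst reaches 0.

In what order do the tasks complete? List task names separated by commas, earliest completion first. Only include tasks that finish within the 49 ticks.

t=0: queue=[A] q_used=0 → run A
t=1: queue=[A] q_used=1 → run A
t=2: queue=[A] q_used=2 → run A
t=3: queue=[A,C] q_used=3 → run A
t=4: queue=[C,A] q_used=0 → run C
t=5: queue=[C,A] q_used=1 → run C
t=6: queue=[C,A,D,F] q_used=2 → run C
t=7: queue=[C,A,D,F,H] q_used=3 → run C
t=8: queue=[A,D,F,H,C] q_used=0 → run A
t=9: queue=[A,D,F,H,C,E] q_used=1 → run A
t=10: queue=[A,D,F,H,C,E,G] q_used=2 → run A
t=11: queue=[D,F,H,C,E,G] q_used=0 → run D
t=12: queue=[D,F,H,C,E,G] q_used=1 → run D
t=13: queue=[D,F,H,C,E,G] q_used=2 → run D
t=14: queue=[D,F,H,C,E,G] q_used=3 → run D
t=15: queue=[F,H,C,E,G,D] q_used=0 → run F
t=16: queue=[F,H,C,E,G,D] q_used=1 → run F
t=17: queue=[F,H,C,E,G,D] q_used=2 → run F
t=18: queue=[F,H,C,E,G,D] q_used=3 → run F
t=19: queue=[H,C,E,G,D,F] q_used=0 → run H
t=20: queue=[H,C,E,G,D,F] q_used=1 → run H
t=21: queue=[H,C,E,G,D,F] q_used=2 → run H
t=22: queue=[H,C,E,G,D,F] q_used=3 → run H
t=23: queue=[C,E,G,D,F,H] q_used=0 → run C
t=24: queue=[E,G,D,F,H] q_used=0 → run E
t=25: queue=[E,G,D,F,H] q_used=1 → run E
t=26: queue=[E,G,D,F,H] q_used=2 → run E
t=27: queue=[E,G,D,F,H] q_used=3 → run E
t=28: queue=[G,D,F,H,E] q_used=0 → run G
t=29: queue=[G,D,F,H,E] q_used=1 → run G
t=30: queue=[G,D,F,H,E] q_used=2 → run G
t=31: queue=[G,D,F,H,E] q_used=3 → run G
t=32: queue=[D,F,H,E,G] q_used=0 → run D
t=33: queue=[D,F,H,E,G] q_used=1 → run D
t=34: queue=[D,F,H,E,G] q_used=2 → run D
t=35: queue=[F,H,E,G] q_used=0 → run F
t=36: queue=[H,E,G] q_used=0 → run H
t=37: queue=[E,G] q_used=0 → run E
t=38: queue=[G] q_used=0 → run G
t=39: (idle)
t=40: (idle)
t=41: (idle)
t=42: (idle)
t=43: (idle)
t=44: (idle)
t=45: (idle)
t=46: (idle)
t=47: (idle)
t=48: (idle)

completion order = A, C, D, F, H, E, G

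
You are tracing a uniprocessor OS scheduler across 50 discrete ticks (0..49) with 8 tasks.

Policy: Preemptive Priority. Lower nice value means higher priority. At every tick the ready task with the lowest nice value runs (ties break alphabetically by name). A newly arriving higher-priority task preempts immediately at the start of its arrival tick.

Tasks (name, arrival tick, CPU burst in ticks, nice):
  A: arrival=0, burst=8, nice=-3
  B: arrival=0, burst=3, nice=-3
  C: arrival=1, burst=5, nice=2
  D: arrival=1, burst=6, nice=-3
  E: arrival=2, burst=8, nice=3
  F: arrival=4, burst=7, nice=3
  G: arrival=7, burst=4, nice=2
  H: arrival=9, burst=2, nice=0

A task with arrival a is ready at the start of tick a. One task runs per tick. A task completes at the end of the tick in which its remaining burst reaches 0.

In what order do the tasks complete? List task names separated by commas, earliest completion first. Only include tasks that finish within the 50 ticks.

completion order = A, B, D, H, C, G, E, F

t=0: ready={A,B} → run A
t=1: ready={A,B,C,D} → run A
t=2: ready={A,B,C,D,E} → run A
t=3: ready={A,B,C,D,E} → run A
t=4: ready={A,B,C,D,E,F} → run A
t=5: ready={A,B,C,D,E,F} → run A
t=6: ready={A,B,C,D,E,F} → run A
t=7: ready={A,B,C,D,E,F,G} → run A
t=8: ready={B,C,D,E,F,G} → run B
t=9: ready={B,C,D,E,F,G,H} → run B
t=10: ready={B,C,D,E,F,G,H} → run B
t=11: ready={C,D,E,F,G,H} → run D
t=12: ready={C,D,E,F,G,H} → run D
t=13: ready={C,D,E,F,G,H} → run D
t=14: ready={C,D,E,F,G,H} → run D
t=15: ready={C,D,E,F,G,H} → run D
t=16: ready={C,D,E,F,G,H} → run D
t=17: ready={C,E,F,G,H} → run H
t=18: ready={C,E,F,G,H} → run H
t=19: ready={C,E,F,G} → run C
t=20: ready={C,E,F,G} → run C
t=21: ready={C,E,F,G} → run C
t=22: ready={C,E,F,G} → run C
t=23: ready={C,E,F,G} → run C
t=24: ready={E,F,G} → run G
t=25: ready={E,F,G} → run G
t=26: ready={E,F,G} → run G
t=27: ready={E,F,G} → run G
t=28: ready={E,F} → run E
t=29: ready={E,F} → run E
t=30: ready={E,F} → run E
t=31: ready={E,F} → run E
t=32: ready={E,F} → run E
t=33: ready={E,F} → run E
t=34: ready={E,F} → run E
t=35: ready={E,F} → run E
t=36: ready={F} → run F
t=37: ready={F} → run F
t=38: ready={F} → run F
t=39: ready={F} → run F
t=40: ready={F} → run F
t=41: ready={F} → run F
t=42: ready={F} → run F
t=43: (idle)
t=44: (idle)
t=45: (idle)
t=46: (idle)
t=47: (idle)
t=48: (idle)
t=49: (idle)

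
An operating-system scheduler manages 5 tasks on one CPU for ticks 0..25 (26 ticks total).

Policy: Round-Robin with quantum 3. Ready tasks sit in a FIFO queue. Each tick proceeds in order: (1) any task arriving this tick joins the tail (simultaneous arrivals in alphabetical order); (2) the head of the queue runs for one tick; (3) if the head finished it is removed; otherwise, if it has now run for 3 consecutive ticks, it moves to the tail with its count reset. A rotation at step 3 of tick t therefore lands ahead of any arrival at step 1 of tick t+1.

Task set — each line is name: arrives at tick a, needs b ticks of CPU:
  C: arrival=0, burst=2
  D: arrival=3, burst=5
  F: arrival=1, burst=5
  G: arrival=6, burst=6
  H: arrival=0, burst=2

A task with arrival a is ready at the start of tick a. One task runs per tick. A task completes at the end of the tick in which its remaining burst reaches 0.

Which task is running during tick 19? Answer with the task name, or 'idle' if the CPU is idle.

t=0: queue=[C,H] q_used=0 → run C
t=1: queue=[C,H,F] q_used=1 → run C
t=2: queue=[H,F] q_used=0 → run H
t=3: queue=[H,F,D] q_used=1 → run H
t=4: queue=[F,D] q_used=0 → run F
t=5: queue=[F,D] q_used=1 → run F
t=6: queue=[F,D,G] q_used=2 → run F
t=7: queue=[D,G,F] q_used=0 → run D
t=8: queue=[D,G,F] q_used=1 → run D
t=9: queue=[D,G,F] q_used=2 → run D
t=10: queue=[G,F,D] q_used=0 → run G
t=11: queue=[G,F,D] q_used=1 → run G
t=12: queue=[G,F,D] q_used=2 → run G
t=13: queue=[F,D,G] q_used=0 → run F
t=14: queue=[F,D,G] q_used=1 → run F
t=15: queue=[D,G] q_used=0 → run D
t=16: queue=[D,G] q_used=1 → run D
t=17: queue=[G] q_used=0 → run G
t=18: queue=[G] q_used=1 → run G
t=19: queue=[G] q_used=2 → run G
t=20: (idle)
t=21: (idle)
t=22: (idle)
t=23: (idle)
t=24: (idle)
t=25: (idle)

running at tick 19 = G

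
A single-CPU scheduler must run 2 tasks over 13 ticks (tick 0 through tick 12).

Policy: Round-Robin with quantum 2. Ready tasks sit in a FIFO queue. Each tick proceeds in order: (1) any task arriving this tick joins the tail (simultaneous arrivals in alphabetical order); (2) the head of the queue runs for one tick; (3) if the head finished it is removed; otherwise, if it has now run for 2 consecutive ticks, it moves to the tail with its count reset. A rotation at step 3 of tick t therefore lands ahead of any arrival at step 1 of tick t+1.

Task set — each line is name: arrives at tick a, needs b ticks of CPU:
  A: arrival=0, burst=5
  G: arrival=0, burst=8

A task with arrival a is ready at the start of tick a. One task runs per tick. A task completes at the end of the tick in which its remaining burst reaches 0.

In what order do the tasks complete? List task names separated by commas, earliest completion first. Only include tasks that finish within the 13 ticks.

t=0: queue=[A,G] q_used=0 → run A
t=1: queue=[A,G] q_used=1 → run A
t=2: queue=[G,A] q_used=0 → run G
t=3: queue=[G,A] q_used=1 → run G
t=4: queue=[A,G] q_used=0 → run A
t=5: queue=[A,G] q_used=1 → run A
t=6: queue=[G,A] q_used=0 → run G
t=7: queue=[G,A] q_used=1 → run G
t=8: queue=[A,G] q_used=0 → run A
t=9: queue=[G] q_used=0 → run G
t=10: queue=[G] q_used=1 → run G
t=11: queue=[G] q_used=0 → run G
t=12: queue=[G] q_used=1 → run G

completion order = A, G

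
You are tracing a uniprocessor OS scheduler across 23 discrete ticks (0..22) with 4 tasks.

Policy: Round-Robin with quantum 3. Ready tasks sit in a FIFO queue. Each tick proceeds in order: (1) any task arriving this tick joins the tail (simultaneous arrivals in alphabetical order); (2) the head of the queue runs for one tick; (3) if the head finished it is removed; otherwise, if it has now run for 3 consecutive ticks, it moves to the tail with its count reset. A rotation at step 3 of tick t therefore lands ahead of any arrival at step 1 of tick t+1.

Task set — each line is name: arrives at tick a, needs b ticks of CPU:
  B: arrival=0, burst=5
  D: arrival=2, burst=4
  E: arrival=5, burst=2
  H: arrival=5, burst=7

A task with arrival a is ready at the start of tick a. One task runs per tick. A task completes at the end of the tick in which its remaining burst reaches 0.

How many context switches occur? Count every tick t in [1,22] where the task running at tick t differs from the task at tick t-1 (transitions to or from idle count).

t=0: queue=[B] q_used=0 → run B
t=1: queue=[B] q_used=1 → run B
t=2: queue=[B,D] q_used=2 → run B
t=3: queue=[D,B] q_used=0 → run D
t=4: queue=[D,B] q_used=1 → run D
t=5: queue=[D,B,E,H] q_used=2 → run D
t=6: queue=[B,E,H,D] q_used=0 → run B
t=7: queue=[B,E,H,D] q_used=1 → run B
t=8: queue=[E,H,D] q_used=0 → run E
t=9: queue=[E,H,D] q_used=1 → run E
t=10: queue=[H,D] q_used=0 → run H
t=11: queue=[H,D] q_used=1 → run H
t=12: queue=[H,D] q_used=2 → run H
t=13: queue=[D,H] q_used=0 → run D
t=14: queue=[H] q_used=0 → run H
t=15: queue=[H] q_used=1 → run H
t=16: queue=[H] q_used=2 → run H
t=17: queue=[H] q_used=0 → run H
t=18: (idle)
t=19: (idle)
t=20: (idle)
t=21: (idle)
t=22: (idle)

context switches = 7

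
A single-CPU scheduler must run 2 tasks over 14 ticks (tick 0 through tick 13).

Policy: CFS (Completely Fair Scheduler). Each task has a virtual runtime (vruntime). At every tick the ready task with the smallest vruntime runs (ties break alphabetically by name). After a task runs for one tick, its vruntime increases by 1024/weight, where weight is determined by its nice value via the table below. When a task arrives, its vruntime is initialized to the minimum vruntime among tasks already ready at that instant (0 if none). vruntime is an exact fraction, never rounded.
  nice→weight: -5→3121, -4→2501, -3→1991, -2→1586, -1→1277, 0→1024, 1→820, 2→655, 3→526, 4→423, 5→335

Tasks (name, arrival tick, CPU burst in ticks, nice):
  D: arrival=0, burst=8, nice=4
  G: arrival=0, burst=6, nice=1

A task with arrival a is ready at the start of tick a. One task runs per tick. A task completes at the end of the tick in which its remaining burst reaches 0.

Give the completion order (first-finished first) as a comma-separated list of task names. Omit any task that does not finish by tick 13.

completion order = G, D

t=0: vr[D=0 G=0] → run D
t=1: vr[D=1024/423 G=0] → run G
t=2: vr[D=1024/423 G=256/205] → run G
t=3: vr[D=1024/423 G=512/205] → run D
t=4: vr[D=2048/423 G=512/205] → run G
t=5: vr[D=2048/423 G=768/205] → run G
t=6: vr[D=2048/423 G=1024/205] → run D
t=7: vr[D=1024/141 G=1024/205] → run G
t=8: vr[D=1024/141 G=256/41] → run G
t=9: vr[D=1024/141] → run D
t=10: vr[D=4096/423] → run D
t=11: vr[D=5120/423] → run D
t=12: vr[D=2048/141] → run D
t=13: vr[D=7168/423] → run D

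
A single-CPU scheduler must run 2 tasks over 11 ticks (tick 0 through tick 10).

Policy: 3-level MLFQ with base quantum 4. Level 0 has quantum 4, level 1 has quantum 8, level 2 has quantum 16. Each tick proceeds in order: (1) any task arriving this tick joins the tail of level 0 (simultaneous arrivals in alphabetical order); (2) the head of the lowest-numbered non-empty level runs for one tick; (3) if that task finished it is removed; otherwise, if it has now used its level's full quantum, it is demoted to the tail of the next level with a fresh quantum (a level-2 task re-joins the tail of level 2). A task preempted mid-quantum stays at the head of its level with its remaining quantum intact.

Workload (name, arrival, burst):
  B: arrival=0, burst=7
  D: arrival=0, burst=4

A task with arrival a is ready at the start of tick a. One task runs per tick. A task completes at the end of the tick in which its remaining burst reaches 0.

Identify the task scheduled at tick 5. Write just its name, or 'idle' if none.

running at tick 5 = D

t=0: L0/L1/L2 = BD/-/- → run B
t=1: L0/L1/L2 = BD/-/- → run B
t=2: L0/L1/L2 = BD/-/- → run B
t=3: L0/L1/L2 = BD/-/- → run B
t=4: L0/L1/L2 = D/B/- → run D
t=5: L0/L1/L2 = D/B/- → run D
t=6: L0/L1/L2 = D/B/- → run D
t=7: L0/L1/L2 = D/B/- → run D
t=8: L0/L1/L2 = -/B/- → run B
t=9: L0/L1/L2 = -/B/- → run B
t=10: L0/L1/L2 = -/B/- → run B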